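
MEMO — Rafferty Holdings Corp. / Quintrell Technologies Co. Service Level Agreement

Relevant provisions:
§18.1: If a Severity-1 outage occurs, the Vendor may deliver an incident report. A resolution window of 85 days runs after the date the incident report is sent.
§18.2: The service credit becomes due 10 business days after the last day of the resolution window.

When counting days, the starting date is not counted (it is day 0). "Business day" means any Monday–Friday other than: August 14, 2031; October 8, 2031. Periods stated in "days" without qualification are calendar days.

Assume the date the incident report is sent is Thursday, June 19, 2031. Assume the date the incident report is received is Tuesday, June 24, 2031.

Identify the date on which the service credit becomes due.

September 26, 2031

The last day of the resolution window: June 19, 2031 + 85 days = September 12, 2031.
The date on which the service credit becomes due: 10 business days after Friday, September 12, 2031, skipping weekends — Sep 15, Sep 16, Sep 17, Sep 18, Sep 19, Sep 22, Sep 23, Sep 24, Sep 25, Sep 26 — lands on Friday, September 26, 2031.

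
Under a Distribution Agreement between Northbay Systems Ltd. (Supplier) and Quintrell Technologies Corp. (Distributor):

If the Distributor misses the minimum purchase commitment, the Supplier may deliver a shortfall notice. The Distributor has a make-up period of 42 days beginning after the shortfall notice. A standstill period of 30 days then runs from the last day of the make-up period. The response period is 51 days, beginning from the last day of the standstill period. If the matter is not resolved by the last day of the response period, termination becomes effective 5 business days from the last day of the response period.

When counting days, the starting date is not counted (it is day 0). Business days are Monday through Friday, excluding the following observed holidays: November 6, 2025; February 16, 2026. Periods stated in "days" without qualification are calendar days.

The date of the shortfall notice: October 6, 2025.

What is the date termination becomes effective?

February 13, 2026

The last day of the make-up period: October 6, 2025 + 42 days = November 17, 2025.
Adding 30 calendar days to November 17, 2025 gives December 17, 2025, which is the last day of the standstill period.
The last day of the response period: 51 calendar days after December 17, 2025 is February 6, 2026.
The date termination becomes effective: 5 business days after Friday, February 6, 2026, skipping weekends — Feb 9, Feb 10, Feb 11, Feb 12, Feb 13 — lands on Friday, February 13, 2026.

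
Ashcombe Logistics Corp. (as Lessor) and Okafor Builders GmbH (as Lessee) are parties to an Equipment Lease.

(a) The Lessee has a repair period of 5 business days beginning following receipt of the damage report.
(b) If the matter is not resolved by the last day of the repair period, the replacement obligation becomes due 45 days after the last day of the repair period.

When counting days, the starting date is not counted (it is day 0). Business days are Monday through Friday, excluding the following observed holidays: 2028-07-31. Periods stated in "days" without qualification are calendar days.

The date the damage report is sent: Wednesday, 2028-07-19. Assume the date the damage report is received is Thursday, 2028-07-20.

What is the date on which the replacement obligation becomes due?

2028-09-10

From Thursday, 2028-07-20, 5 business days (Jul 21, Jul 24, Jul 25, Jul 26, Jul 27, skipping weekends) brings us to Thursday, 2028-07-27, which is the last day of the repair period.
The date on which the replacement obligation becomes due: 2028-07-27 + 45 days = 2028-09-10.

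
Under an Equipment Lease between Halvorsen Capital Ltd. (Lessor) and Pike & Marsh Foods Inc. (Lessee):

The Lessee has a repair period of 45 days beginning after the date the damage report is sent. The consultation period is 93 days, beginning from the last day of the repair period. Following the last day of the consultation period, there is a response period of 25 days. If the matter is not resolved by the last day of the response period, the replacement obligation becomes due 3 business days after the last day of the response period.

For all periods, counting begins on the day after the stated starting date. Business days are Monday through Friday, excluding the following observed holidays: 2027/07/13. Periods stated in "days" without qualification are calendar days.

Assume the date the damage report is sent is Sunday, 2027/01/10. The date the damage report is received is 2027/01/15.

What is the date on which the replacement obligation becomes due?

2027/06/25

Adding 45 calendar days to 2027/01/10 gives 2027/02/24, which is the last day of the repair period.
The last day of the consultation period: 93 calendar days after 2027/02/24 is 2027/05/28.
The last day of the response period: 25 calendar days after 2027/05/28 is 2027/06/22.
The date on which the replacement obligation becomes due: 3 business days after Tuesday, 2027/06/22, skipping weekends — Jun 23, Jun 24, Jun 25 — lands on Friday, 2027/06/25.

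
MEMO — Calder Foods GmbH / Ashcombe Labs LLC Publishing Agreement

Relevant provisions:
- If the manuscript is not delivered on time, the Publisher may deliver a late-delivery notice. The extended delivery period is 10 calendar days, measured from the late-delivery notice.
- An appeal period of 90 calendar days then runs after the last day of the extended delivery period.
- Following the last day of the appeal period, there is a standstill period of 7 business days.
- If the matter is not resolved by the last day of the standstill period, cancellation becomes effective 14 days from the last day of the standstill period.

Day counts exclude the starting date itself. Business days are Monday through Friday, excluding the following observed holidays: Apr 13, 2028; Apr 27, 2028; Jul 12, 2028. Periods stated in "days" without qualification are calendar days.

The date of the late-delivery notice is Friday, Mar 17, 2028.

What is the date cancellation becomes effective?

Jul 18, 2028

Adding 10 calendar days to Mar 17, 2028 gives Mar 27, 2028, which is the last day of the extended delivery period.
Adding 90 calendar days to Mar 27, 2028 gives Jun 25, 2028, which is the last day of the appeal period.
The last day of the standstill period: counting 7 business days from Sunday, Jun 25, 2028 (Jun 26, Jun 27, Jun 28, Jun 29, Jun 30, Jul 3, Jul 4, skipping weekends) reaches Tuesday, Jul 4, 2028.
The date cancellation becomes effective: 14 calendar days after Jul 4, 2028 is Jul 18, 2028.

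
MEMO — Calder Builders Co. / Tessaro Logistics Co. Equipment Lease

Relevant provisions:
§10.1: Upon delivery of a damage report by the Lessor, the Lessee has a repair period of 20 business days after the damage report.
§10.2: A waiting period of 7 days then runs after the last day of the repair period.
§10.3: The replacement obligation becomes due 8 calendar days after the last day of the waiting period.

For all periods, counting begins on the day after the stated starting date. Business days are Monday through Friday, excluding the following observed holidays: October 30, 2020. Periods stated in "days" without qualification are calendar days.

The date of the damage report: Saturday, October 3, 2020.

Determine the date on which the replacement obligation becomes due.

November 17, 2020

The last day of the repair period: counting 20 business days from Saturday, October 3, 2020 (Oct 5, Oct 6, Oct 7, Oct 8, …, Oct 28, Oct 29, Nov 2, skipping weekends and the listed holiday on Oct 30) reaches Monday, November 2, 2020.
Adding 7 calendar days to November 2, 2020 gives November 9, 2020, which is the last day of the waiting period.
The date on which the replacement obligation becomes due: 8 calendar days after November 9, 2020 is November 17, 2020.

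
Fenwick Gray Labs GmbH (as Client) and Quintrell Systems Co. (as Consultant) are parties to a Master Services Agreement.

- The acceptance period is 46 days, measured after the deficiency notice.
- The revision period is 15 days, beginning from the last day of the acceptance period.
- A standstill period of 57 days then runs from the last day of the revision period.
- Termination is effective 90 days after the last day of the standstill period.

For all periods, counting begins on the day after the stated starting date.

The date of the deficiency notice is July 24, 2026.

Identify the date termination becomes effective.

The last day of the acceptance period: 46 calendar days after July 24, 2026 is September 8, 2026.
Adding 15 calendar days to September 8, 2026 gives September 23, 2026, which is the last day of the revision period.
The last day of the standstill period: September 23, 2026 + 57 days = November 19, 2026.
The date termination becomes effective: 90 calendar days after November 19, 2026 is February 17, 2027.

February 17, 2027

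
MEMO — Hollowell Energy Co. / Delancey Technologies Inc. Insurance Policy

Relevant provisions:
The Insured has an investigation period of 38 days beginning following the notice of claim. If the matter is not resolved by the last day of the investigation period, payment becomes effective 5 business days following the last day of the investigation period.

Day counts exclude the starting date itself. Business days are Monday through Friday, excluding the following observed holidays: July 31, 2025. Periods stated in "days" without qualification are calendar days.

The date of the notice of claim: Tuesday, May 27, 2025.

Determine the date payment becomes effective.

July 11, 2025

Adding 38 calendar days to May 27, 2025 gives July 4, 2025, which is the last day of the investigation period.
The date payment becomes effective: 5 business days after Friday, July 4, 2025, skipping weekends — Jul 7, Jul 8, Jul 9, Jul 10, Jul 11 — lands on Friday, July 11, 2025.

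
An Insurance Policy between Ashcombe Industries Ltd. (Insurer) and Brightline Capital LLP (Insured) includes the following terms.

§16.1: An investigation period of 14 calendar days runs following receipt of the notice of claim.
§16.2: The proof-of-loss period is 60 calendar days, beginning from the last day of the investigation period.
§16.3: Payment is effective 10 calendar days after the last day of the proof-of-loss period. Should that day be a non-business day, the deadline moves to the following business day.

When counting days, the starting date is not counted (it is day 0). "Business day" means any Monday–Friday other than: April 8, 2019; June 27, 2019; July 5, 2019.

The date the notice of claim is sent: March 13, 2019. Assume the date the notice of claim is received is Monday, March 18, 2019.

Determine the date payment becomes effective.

June 10, 2019

The last day of the investigation period: 14 calendar days after March 18, 2019 is April 1, 2019.
The last day of the proof-of-loss period: April 1, 2019 + 60 days = May 31, 2019.
Adding 10 calendar days to May 31, 2019 gives June 10, 2019, which is the date payment becomes effective. June 10, 2019 is a Monday and is not a listed holiday, so no roll-forward applies.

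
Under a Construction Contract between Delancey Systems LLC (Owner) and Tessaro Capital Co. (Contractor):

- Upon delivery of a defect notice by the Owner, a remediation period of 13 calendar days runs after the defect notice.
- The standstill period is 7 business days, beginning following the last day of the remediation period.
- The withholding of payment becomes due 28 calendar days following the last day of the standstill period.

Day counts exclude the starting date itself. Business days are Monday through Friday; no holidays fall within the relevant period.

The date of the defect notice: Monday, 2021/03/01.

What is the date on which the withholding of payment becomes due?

2021/04/20

The last day of the remediation period: 2021/03/01 + 13 days = 2021/03/14.
The last day of the standstill period: 7 business days after Sunday, 2021/03/14, skipping weekends — Mar 15, Mar 16, Mar 17, Mar 18, Mar 19, Mar 22, Mar 23 — lands on Tuesday, 2021/03/23.
Adding 28 calendar days to 2021/03/23 gives 2021/04/20, which is the date on which the withholding of payment becomes due.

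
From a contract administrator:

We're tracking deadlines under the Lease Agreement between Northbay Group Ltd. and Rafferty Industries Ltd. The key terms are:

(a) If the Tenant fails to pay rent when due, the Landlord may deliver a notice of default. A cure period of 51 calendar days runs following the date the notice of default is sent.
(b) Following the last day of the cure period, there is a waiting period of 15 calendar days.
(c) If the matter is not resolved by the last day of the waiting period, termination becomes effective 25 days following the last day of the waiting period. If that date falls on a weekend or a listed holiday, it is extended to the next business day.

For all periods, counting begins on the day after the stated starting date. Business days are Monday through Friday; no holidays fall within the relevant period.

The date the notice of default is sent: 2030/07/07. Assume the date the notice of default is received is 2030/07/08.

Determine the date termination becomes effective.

2030/10/07

The last day of the cure period: 51 calendar days after 2030/07/07 is 2030/08/27.
The last day of the waiting period: 15 calendar days after 2030/08/27 is 2030/09/11.
The date termination becomes effective: 25 calendar days after 2030/09/11 is 2030/10/06. That falls on a Sunday, so it rolls to the next business day, Monday, 2030/10/07.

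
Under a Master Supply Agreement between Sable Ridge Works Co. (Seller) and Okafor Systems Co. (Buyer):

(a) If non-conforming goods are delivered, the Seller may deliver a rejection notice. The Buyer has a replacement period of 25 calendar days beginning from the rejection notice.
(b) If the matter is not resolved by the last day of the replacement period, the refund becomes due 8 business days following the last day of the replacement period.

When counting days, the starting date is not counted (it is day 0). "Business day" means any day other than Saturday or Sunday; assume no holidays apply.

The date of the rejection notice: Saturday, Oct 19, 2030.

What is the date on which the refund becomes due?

Adding 25 calendar days to Oct 19, 2030 gives Nov 13, 2030, which is the last day of the replacement period.
The date on which the refund becomes due: 8 business days after Wednesday, Nov 13, 2030, skipping weekends — Nov 14, Nov 15, Nov 18, Nov 19, Nov 20, Nov 21, Nov 22, Nov 25 — lands on Monday, Nov 25, 2030.

Nov 25, 2030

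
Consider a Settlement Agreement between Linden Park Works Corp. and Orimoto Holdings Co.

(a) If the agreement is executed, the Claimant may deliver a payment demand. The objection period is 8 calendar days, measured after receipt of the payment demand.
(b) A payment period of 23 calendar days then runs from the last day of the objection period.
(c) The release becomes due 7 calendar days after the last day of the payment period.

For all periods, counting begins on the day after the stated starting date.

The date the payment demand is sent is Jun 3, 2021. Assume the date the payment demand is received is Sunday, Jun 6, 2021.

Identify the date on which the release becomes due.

Jul 14, 2021

Adding 8 calendar days to Jun 6, 2021 gives Jun 14, 2021, which is the last day of the objection period.
The last day of the payment period: 23 calendar days after Jun 14, 2021 is Jul 7, 2021.
The date on which the release becomes due: 7 calendar days after Jul 7, 2021 is Jul 14, 2021.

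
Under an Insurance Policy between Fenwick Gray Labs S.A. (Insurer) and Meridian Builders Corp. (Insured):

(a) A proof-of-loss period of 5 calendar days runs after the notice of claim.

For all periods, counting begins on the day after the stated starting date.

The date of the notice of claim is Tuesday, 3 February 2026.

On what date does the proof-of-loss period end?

8 February 2026

The last day of the proof-of-loss period: 3 February 2026 + 5 days = 8 February 2026.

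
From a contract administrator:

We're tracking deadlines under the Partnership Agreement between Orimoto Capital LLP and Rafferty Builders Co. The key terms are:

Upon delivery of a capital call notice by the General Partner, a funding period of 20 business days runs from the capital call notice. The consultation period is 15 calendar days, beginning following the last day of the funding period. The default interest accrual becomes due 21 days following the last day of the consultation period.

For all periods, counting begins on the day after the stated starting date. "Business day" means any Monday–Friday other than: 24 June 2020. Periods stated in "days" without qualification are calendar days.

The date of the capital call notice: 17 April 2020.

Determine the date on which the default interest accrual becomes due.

20 June 2020

The last day of the funding period: 20 business days after Friday, 17 April 2020, skipping weekends — Apr 20, Apr 21, Apr 22, Apr 23, …, May 13, May 14, May 15 — lands on Friday, 15 May 2020.
The last day of the consultation period: 15 calendar days after 15 May 2020 is 30 May 2020.
The date on which the default interest accrual becomes due: 30 May 2020 + 21 days = 20 June 2020.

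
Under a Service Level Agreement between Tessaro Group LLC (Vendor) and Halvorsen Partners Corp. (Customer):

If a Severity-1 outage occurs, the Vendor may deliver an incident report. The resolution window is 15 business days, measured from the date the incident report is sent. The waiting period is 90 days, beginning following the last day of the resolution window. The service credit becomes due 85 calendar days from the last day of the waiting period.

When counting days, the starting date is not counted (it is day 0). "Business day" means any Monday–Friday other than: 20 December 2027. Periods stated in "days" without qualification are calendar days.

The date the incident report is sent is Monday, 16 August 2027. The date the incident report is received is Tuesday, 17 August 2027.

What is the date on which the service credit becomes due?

The last day of the resolution window: 15 business days after Monday, 16 August 2027, skipping weekends — Aug 17, Aug 18, Aug 19, Aug 20, …, Sep 2, Sep 3, Sep 6 — lands on Monday, 6 September 2027.
The last day of the waiting period: 90 calendar days after 6 September 2027 is 5 December 2027.
The date on which the service credit becomes due: 5 December 2027 + 85 days = 28 February 2028.

28 February 2028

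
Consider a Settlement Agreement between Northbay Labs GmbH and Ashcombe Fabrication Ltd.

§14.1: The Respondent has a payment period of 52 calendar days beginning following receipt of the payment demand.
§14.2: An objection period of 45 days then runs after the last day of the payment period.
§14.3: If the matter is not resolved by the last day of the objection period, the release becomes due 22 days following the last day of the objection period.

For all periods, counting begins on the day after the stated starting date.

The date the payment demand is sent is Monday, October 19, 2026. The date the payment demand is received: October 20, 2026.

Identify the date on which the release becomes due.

February 16, 2027

The last day of the payment period: October 20, 2026 + 52 days = December 11, 2026.
The last day of the objection period: December 11, 2026 + 45 days = January 25, 2027.
Adding 22 calendar days to January 25, 2027 gives February 16, 2027, which is the date on which the release becomes due.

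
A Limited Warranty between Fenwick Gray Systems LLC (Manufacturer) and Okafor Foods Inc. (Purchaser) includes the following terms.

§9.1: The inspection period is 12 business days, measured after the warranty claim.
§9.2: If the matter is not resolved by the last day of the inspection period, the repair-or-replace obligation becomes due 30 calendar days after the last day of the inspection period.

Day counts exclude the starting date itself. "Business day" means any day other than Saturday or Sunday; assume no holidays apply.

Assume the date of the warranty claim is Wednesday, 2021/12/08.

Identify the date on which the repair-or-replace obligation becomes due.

2022/01/23

The last day of the inspection period: 12 business days after Wednesday, 2021/12/08, skipping weekends — Dec 9, Dec 10, Dec 13, Dec 14, …, Dec 22, Dec 23, Dec 24 — lands on Friday, 2021/12/24.
Adding 30 calendar days to 2021/12/24 gives 2022/01/23, which is the date on which the repair-or-replace obligation becomes due.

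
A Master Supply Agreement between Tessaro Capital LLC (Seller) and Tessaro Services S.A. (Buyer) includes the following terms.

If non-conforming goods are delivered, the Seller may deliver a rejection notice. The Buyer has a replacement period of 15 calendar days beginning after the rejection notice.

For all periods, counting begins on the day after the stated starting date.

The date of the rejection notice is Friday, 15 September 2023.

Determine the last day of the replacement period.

The last day of the replacement period: 15 September 2023 + 15 days = 30 September 2023.

30 September 2023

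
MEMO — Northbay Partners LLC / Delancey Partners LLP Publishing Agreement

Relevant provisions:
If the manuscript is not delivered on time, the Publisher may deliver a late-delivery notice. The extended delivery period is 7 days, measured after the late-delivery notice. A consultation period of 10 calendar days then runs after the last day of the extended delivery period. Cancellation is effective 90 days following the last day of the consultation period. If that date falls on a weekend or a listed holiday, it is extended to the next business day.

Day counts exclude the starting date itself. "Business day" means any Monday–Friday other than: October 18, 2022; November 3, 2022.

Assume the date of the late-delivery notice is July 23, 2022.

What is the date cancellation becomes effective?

The last day of the extended delivery period: July 23, 2022 + 7 days = July 30, 2022.
The last day of the consultation period: 10 calendar days after July 30, 2022 is August 9, 2022.
Adding 90 calendar days to August 9, 2022 gives November 7, 2022, which is the date cancellation becomes effective. November 7, 2022 is a Monday and is not a listed holiday, so no roll-forward applies.

November 7, 2022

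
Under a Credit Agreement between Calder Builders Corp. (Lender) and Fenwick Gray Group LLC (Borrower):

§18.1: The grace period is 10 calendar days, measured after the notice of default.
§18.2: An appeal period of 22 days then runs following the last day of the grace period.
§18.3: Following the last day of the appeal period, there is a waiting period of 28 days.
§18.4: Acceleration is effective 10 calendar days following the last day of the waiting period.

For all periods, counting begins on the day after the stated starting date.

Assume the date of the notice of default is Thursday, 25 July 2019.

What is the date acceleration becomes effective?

3 October 2019

The last day of the grace period: 10 calendar days after 25 July 2019 is 4 August 2019.
The last day of the appeal period: 4 August 2019 + 22 days = 26 August 2019.
Adding 28 calendar days to 26 August 2019 gives 23 September 2019, which is the last day of the waiting period.
The date acceleration becomes effective: 23 September 2019 + 10 days = 3 October 2019.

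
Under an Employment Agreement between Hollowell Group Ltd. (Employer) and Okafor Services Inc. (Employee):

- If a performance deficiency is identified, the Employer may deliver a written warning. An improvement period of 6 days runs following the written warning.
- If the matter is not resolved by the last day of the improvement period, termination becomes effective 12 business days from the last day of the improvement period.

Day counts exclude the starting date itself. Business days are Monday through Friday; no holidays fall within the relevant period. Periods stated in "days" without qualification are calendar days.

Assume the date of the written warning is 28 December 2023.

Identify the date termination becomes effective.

Adding 6 calendar days to 28 December 2023 gives 3 January 2024, which is the last day of the improvement period.
The date termination becomes effective: counting 12 business days from Wednesday, 3 January 2024 (Jan 4, Jan 5, Jan 8, Jan 9, …, Jan 17, Jan 18, Jan 19, skipping weekends) reaches Friday, 19 January 2024.

19 January 2024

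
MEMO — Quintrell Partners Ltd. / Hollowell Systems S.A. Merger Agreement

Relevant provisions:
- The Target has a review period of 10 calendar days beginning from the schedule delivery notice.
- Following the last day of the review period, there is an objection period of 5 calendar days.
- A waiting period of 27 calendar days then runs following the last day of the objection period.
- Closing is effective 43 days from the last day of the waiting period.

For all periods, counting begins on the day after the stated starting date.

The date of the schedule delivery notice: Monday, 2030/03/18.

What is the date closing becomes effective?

2030/06/11

The last day of the review period: 2030/03/18 + 10 days = 2030/03/28.
Adding 5 calendar days to 2030/03/28 gives 2030/04/02, which is the last day of the objection period.
The last day of the waiting period: 27 calendar days after 2030/04/02 is 2030/04/29.
Adding 43 calendar days to 2030/04/29 gives 2030/06/11, which is the date closing becomes effective.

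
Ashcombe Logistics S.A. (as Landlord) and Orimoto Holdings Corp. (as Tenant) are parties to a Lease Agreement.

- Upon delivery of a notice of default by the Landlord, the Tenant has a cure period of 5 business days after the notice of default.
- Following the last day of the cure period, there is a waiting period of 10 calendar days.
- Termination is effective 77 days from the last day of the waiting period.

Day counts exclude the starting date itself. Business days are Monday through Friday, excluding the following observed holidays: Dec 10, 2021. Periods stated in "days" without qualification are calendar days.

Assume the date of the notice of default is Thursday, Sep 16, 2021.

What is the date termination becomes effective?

Dec 19, 2021

The last day of the cure period: counting 5 business days from Thursday, Sep 16, 2021 (Sep 17, Sep 20, Sep 21, Sep 22, Sep 23, skipping weekends) reaches Thursday, Sep 23, 2021.
Adding 10 calendar days to Sep 23, 2021 gives Oct 3, 2021, which is the last day of the waiting period.
Adding 77 calendar days to Oct 3, 2021 gives Dec 19, 2021, which is the date termination becomes effective.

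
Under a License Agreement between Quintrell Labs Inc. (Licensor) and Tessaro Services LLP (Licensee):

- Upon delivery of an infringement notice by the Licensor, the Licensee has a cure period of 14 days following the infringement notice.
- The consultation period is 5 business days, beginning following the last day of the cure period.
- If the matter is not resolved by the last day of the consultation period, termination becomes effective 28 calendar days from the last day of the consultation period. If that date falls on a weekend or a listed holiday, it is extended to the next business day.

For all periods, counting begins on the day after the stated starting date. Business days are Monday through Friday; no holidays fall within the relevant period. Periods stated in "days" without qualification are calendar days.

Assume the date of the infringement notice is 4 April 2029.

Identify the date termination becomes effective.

23 May 2029

The last day of the cure period: 14 calendar days after 4 April 2029 is 18 April 2029.
The last day of the consultation period: counting 5 business days from Wednesday, 18 April 2029 (Apr 19, Apr 20, Apr 23, Apr 24, Apr 25, skipping weekends) reaches Wednesday, 25 April 2029.
Adding 28 calendar days to 25 April 2029 gives 23 May 2029, which is the date termination becomes effective. 23 May 2029 is a Wednesday, so no roll-forward applies.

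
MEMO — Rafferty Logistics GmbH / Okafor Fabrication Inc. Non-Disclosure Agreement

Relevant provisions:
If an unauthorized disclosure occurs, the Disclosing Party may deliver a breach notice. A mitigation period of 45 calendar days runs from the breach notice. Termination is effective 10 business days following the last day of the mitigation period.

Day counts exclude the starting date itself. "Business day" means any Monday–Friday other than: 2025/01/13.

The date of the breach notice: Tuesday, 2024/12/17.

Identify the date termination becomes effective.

The last day of the mitigation period: 2024/12/17 + 45 days = 2025/01/31.
From Friday, 2025/01/31, 10 business days (Feb 3, Feb 4, Feb 5, Feb 6, Feb 7, Feb 10, Feb 11, Feb 12, Feb 13, Feb 14, skipping weekends) brings us to Friday, 2025/02/14, which is the date termination becomes effective.

2025/02/14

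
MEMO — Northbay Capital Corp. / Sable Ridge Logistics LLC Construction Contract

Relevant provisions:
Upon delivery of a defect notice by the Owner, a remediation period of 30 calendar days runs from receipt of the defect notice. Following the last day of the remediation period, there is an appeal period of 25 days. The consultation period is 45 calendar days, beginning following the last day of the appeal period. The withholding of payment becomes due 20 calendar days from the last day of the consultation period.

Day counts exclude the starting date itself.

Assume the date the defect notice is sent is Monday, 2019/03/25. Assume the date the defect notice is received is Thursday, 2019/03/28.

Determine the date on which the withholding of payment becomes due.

2019/07/26

Adding 30 calendar days to 2019/03/28 gives 2019/04/27, which is the last day of the remediation period.
Adding 25 calendar days to 2019/04/27 gives 2019/05/22, which is the last day of the appeal period.
The last day of the consultation period: 2019/05/22 + 45 days = 2019/07/06.
Adding 20 calendar days to 2019/07/06 gives 2019/07/26, which is the date on which the withholding of payment becomes due.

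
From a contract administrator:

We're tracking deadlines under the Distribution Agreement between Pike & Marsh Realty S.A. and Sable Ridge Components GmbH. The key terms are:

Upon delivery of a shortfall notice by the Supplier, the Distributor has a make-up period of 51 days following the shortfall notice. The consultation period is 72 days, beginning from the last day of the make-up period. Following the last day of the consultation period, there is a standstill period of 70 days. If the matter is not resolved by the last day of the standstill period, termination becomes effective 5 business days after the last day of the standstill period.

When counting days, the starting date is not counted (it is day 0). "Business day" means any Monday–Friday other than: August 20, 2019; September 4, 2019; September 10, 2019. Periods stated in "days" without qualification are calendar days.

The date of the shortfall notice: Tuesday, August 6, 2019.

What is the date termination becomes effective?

February 21, 2020

Adding 51 calendar days to August 6, 2019 gives September 26, 2019, which is the last day of the make-up period.
The last day of the consultation period: September 26, 2019 + 72 days = December 7, 2019.
The last day of the standstill period: December 7, 2019 + 70 days = February 15, 2020.
The date termination becomes effective: 5 business days after Saturday, February 15, 2020, skipping weekends — Feb 17, Feb 18, Feb 19, Feb 20, Feb 21 — lands on Friday, February 21, 2020.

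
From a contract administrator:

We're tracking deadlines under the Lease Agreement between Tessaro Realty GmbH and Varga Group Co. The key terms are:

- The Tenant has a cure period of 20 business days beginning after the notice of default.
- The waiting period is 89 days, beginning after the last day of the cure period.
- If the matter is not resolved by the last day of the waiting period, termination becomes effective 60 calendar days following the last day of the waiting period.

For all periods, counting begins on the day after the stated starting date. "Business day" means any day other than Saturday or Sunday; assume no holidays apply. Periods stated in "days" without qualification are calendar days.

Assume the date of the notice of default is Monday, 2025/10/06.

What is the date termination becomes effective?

2026/04/01

From Monday, 2025/10/06, 20 business days (Oct 7, Oct 8, Oct 9, Oct 10, …, Oct 30, Oct 31, Nov 3, skipping weekends) brings us to Monday, 2025/11/03, which is the last day of the cure period.
Adding 89 calendar days to 2025/11/03 gives 2026/01/31, which is the last day of the waiting period.
The date termination becomes effective: 60 calendar days after 2026/01/31 is 2026/04/01.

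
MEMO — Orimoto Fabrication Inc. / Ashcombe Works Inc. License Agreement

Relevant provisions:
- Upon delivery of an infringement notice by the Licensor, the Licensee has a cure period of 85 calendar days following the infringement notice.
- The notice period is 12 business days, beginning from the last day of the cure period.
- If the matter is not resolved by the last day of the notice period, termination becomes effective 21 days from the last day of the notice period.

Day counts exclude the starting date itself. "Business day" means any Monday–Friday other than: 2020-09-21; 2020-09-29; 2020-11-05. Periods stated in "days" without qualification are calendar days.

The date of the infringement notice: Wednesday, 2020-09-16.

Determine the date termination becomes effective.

Adding 85 calendar days to 2020-09-16 gives 2020-12-10, which is the last day of the cure period.
From Thursday, 2020-12-10, 12 business days (Dec 11, Dec 14, Dec 15, Dec 16, …, Dec 24, Dec 25, Dec 28, skipping weekends) brings us to Monday, 2020-12-28, which is the last day of the notice period.
The date termination becomes effective: 2020-12-28 + 21 days = 2021-01-18.

2021-01-18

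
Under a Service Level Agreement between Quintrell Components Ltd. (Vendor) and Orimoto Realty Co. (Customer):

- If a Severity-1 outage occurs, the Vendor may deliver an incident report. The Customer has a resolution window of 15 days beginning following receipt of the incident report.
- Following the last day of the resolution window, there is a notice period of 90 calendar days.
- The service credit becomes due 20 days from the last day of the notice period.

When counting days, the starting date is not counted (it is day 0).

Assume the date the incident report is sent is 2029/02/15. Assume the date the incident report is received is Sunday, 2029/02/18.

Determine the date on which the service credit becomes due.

2029/06/23

The last day of the resolution window: 2029/02/18 + 15 days = 2029/03/05.
The last day of the notice period: 90 calendar days after 2029/03/05 is 2029/06/03.
Adding 20 calendar days to 2029/06/03 gives 2029/06/23, which is the date on which the service credit becomes due.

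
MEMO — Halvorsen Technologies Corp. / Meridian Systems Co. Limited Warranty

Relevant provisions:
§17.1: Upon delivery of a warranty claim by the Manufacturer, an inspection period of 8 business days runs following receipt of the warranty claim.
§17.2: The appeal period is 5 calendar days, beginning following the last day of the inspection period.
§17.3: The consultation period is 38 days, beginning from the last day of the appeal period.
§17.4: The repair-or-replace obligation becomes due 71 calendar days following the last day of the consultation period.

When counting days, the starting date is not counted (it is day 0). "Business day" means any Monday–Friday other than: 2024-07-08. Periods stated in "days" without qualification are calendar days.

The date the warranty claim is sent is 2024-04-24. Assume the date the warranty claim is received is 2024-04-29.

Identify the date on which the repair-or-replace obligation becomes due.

The last day of the inspection period: 8 business days after Monday, 2024-04-29, skipping weekends — Apr 30, May 1, May 2, May 3, May 6, May 7, May 8, May 9 — lands on Thursday, 2024-05-09.
The last day of the appeal period: 2024-05-09 + 5 days = 2024-05-14.
The last day of the consultation period: 2024-05-14 + 38 days = 2024-06-21.
Adding 71 calendar days to 2024-06-21 gives 2024-08-31, which is the date on which the repair-or-replace obligation becomes due.

2024-08-31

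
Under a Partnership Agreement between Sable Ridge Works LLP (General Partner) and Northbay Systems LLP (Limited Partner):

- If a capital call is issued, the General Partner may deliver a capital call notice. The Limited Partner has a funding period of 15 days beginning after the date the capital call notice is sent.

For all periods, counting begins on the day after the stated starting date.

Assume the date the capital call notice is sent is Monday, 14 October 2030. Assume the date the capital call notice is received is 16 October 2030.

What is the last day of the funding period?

29 October 2030

Adding 15 calendar days to 14 October 2030 gives 29 October 2030, which is the last day of the funding period.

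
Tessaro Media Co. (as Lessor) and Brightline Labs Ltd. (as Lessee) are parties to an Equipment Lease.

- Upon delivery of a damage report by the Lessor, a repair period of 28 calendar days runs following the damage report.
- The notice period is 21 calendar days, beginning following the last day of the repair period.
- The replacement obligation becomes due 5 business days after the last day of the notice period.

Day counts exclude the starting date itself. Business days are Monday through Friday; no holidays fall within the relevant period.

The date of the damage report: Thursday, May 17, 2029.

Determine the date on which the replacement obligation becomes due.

Jul 12, 2029

Adding 28 calendar days to May 17, 2029 gives Jun 14, 2029, which is the last day of the repair period.
The last day of the notice period: 21 calendar days after Jun 14, 2029 is Jul 5, 2029.
The date on which the replacement obligation becomes due: 5 business days after Thursday, Jul 5, 2029, skipping weekends — Jul 6, Jul 9, Jul 10, Jul 11, Jul 12 — lands on Thursday, Jul 12, 2029.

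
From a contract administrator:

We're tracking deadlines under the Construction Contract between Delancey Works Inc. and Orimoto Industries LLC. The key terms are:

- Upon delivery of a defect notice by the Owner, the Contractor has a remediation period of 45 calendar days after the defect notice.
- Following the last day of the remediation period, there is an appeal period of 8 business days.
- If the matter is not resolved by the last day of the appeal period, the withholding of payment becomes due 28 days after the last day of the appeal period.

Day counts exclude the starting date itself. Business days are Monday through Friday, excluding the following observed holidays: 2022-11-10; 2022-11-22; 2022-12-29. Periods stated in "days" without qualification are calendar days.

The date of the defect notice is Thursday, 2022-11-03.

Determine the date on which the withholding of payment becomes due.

Adding 45 calendar days to 2022-11-03 gives 2022-12-18, which is the last day of the remediation period.
From Sunday, 2022-12-18, 8 business days (Dec 19, Dec 20, Dec 21, Dec 22, Dec 23, Dec 26, Dec 27, Dec 28, skipping weekends) brings us to Wednesday, 2022-12-28, which is the last day of the appeal period.
Adding 28 calendar days to 2022-12-28 gives 2023-01-25, which is the date on which the withholding of payment becomes due.

2023-01-25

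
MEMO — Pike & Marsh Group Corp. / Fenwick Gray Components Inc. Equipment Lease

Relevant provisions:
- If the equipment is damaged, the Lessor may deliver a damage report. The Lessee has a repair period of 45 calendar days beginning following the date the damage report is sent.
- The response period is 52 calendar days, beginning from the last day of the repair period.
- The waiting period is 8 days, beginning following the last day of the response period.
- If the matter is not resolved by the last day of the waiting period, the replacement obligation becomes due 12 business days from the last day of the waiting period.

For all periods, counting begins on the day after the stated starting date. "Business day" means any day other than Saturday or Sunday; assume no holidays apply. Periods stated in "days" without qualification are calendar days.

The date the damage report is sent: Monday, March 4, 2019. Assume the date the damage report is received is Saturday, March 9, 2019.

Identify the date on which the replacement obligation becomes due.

July 3, 2019

The last day of the repair period: 45 calendar days after March 4, 2019 is April 18, 2019.
The last day of the response period: 52 calendar days after April 18, 2019 is June 9, 2019.
The last day of the waiting period: June 9, 2019 + 8 days = June 17, 2019.
The date on which the replacement obligation becomes due: 12 business days after Monday, June 17, 2019, skipping weekends — Jun 18, Jun 19, Jun 20, Jun 21, …, Jul 1, Jul 2, Jul 3 — lands on Wednesday, July 3, 2019.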